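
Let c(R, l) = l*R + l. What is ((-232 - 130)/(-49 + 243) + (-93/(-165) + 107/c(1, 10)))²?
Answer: 7460986129/455395600 ≈ 16.384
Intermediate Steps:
c(R, l) = l + R*l (c(R, l) = R*l + l = l + R*l)
((-232 - 130)/(-49 + 243) + (-93/(-165) + 107/c(1, 10)))² = ((-232 - 130)/(-49 + 243) + (-93/(-165) + 107/((10*(1 + 1)))))² = (-362/194 + (-93*(-1/165) + 107/((10*2))))² = (-362*1/194 + (31/55 + 107/20))² = (-181/97 + (31/55 + 107*(1/20)))² = (-181/97 + (31/55 + 107/20))² = (-181/97 + 1301/220)² = (86377/21340)² = 7460986129/455395600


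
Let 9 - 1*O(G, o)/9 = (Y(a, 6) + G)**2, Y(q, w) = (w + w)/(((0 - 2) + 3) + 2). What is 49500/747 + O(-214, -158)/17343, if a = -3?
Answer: 6938947/159941 ≈ 43.384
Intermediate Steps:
Y(q, w) = 2*w/3 (Y(q, w) = (2*w)/((-2 + 3) + 2) = (2*w)/(1 + 2) = (2*w)/3 = (2*w)*(1/3) = 2*w/3)
O(G, o) = 81 - 9*(4 + G)**2 (O(G, o) = 81 - 9*((2/3)*6 + G)**2 = 81 - 9*(4 + G)**2)
49500/747 + O(-214, -158)/17343 = 49500/747 + (81 - 9*(4 - 214)**2)/17343 = 49500*(1/747) + (81 - 9*(-210)**2)*(1/17343) = 5500/83 + (81 - 9*44100)*(1/17343) = 5500/83 + (81 - 396900)*(1/17343) = 5500/83 - 396819*1/17343 = 5500/83 - 44091/1927 = 6938947/159941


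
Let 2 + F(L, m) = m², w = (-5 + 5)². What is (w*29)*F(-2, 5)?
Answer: 0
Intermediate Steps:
w = 0 (w = 0² = 0)
F(L, m) = -2 + m²
(w*29)*F(-2, 5) = (0*29)*(-2 + 5²) = 0*(-2 + 25) = 0*23 = 0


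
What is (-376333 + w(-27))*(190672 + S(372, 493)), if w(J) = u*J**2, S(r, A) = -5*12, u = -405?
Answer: -128010825736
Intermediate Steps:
S(r, A) = -60
w(J) = -405*J**2
(-376333 + w(-27))*(190672 + S(372, 493)) = (-376333 - 405*(-27)**2)*(190672 - 60) = (-376333 - 405*729)*190612 = (-376333 - 295245)*190612 = -671578*190612 = -128010825736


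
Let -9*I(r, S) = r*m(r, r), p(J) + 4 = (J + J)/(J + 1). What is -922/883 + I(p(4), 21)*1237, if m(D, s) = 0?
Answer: -922/883 ≈ -1.0442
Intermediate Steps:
p(J) = -4 + 2*J/(1 + J) (p(J) = -4 + (J + J)/(J + 1) = -4 + (2*J)/(1 + J) = -4 + 2*J/(1 + J))
I(r, S) = 0 (I(r, S) = -r*0/9 = -1/9*0 = 0)
-922/883 + I(p(4), 21)*1237 = -922/883 + 0*1237 = -922*1/883 + 0 = -922/883 + 0 = -922/883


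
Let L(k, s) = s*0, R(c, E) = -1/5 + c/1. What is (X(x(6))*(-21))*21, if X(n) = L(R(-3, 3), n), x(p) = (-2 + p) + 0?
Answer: 0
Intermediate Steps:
R(c, E) = -1/5 + c (R(c, E) = -1*1/5 + c*1 = -1/5 + c)
L(k, s) = 0
x(p) = -2 + p
X(n) = 0
(X(x(6))*(-21))*21 = (0*(-21))*21 = 0*21 = 0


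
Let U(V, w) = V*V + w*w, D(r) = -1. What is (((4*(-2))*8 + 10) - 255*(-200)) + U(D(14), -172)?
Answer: 80531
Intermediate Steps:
U(V, w) = V² + w²
(((4*(-2))*8 + 10) - 255*(-200)) + U(D(14), -172) = (((4*(-2))*8 + 10) - 255*(-200)) + ((-1)² + (-172)²) = ((-8*8 + 10) + 51000) + (1 + 29584) = ((-64 + 10) + 51000) + 29585 = (-54 + 51000) + 29585 = 50946 + 29585 = 80531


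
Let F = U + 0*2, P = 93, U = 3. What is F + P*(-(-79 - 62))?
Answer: 13116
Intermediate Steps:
F = 3 (F = 3 + 0*2 = 3 + 0 = 3)
F + P*(-(-79 - 62)) = 3 + 93*(-(-79 - 62)) = 3 + 93*(-1*(-141)) = 3 + 93*141 = 3 + 13113 = 13116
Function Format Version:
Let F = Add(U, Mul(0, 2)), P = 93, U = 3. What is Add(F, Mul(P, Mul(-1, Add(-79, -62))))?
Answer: 13116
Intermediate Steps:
F = 3 (F = Add(3, Mul(0, 2)) = Add(3, 0) = 3)
Add(F, Mul(P, Mul(-1, Add(-79, -62)))) = Add(3, Mul(93, Mul(-1, Add(-79, -62)))) = Add(3, Mul(93, Mul(-1, -141))) = Add(3, Mul(93, 141)) = Add(3, 13113) = 13116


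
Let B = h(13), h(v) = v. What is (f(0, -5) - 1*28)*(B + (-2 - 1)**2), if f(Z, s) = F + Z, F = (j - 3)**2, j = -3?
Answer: 176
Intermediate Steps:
F = 36 (F = (-3 - 3)**2 = (-6)**2 = 36)
B = 13
f(Z, s) = 36 + Z
(f(0, -5) - 1*28)*(B + (-2 - 1)**2) = ((36 + 0) - 1*28)*(13 + (-2 - 1)**2) = (36 - 28)*(13 + (-3)**2) = 8*(13 + 9) = 8*22 = 176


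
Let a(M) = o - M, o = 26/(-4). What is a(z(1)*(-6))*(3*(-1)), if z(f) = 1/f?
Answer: 3/2 ≈ 1.5000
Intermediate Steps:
o = -13/2 (o = 26*(-¼) = -13/2 ≈ -6.5000)
a(M) = -13/2 - M
a(z(1)*(-6))*(3*(-1)) = (-13/2 - (-6)/1)*(3*(-1)) = (-13/2 - (-6))*(-3) = (-13/2 - 1*(-6))*(-3) = (-13/2 + 6)*(-3) = -½*(-3) = 3/2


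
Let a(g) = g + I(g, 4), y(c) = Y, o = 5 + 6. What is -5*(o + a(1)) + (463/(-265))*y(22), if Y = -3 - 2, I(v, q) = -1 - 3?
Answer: -1657/53 ≈ -31.264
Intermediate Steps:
o = 11
I(v, q) = -4
Y = -5
y(c) = -5
a(g) = -4 + g (a(g) = g - 4 = -4 + g)
-5*(o + a(1)) + (463/(-265))*y(22) = -5*(11 + (-4 + 1)) + (463/(-265))*(-5) = -5*(11 - 3) + (463*(-1/265))*(-5) = -5*8 - 463/265*(-5) = -40 + 463/53 = -1657/53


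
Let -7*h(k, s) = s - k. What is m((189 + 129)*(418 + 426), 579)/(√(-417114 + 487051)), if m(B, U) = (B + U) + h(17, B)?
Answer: 15674*√69937/4753 ≈ 872.10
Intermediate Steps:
h(k, s) = -s/7 + k/7 (h(k, s) = -(s - k)/7 = -s/7 + k/7)
m(B, U) = 17/7 + U + 6*B/7 (m(B, U) = (B + U) + (-B/7 + (⅐)*17) = (B + U) + (-B/7 + 17/7) = (B + U) + (17/7 - B/7) = 17/7 + U + 6*B/7)
m((189 + 129)*(418 + 426), 579)/(√(-417114 + 487051)) = (17/7 + 579 + 6*((189 + 129)*(418 + 426))/7)/(√(-417114 + 487051)) = (17/7 + 579 + 6*(318*844)/7)/(√69937) = (17/7 + 579 + (6/7)*268392)*(√69937/69937) = (17/7 + 579 + 1610352/7)*(√69937/69937) = 1614422*(√69937/69937)/7 = 15674*√69937/4753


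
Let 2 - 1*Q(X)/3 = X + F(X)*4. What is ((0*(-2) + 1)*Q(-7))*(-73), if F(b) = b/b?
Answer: -1095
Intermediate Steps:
F(b) = 1
Q(X) = -6 - 3*X (Q(X) = 6 - 3*(X + 1*4) = 6 - 3*(X + 4) = 6 - 3*(4 + X) = 6 + (-12 - 3*X) = -6 - 3*X)
((0*(-2) + 1)*Q(-7))*(-73) = ((0*(-2) + 1)*(-6 - 3*(-7)))*(-73) = ((0 + 1)*(-6 + 21))*(-73) = (1*15)*(-73) = 15*(-73) = -1095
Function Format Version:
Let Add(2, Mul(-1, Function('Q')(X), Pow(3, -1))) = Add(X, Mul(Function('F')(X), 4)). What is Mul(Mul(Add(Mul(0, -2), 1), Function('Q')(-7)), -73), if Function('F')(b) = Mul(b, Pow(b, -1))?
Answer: -1095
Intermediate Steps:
Function('F')(b) = 1
Function('Q')(X) = Add(-6, Mul(-3, X)) (Function('Q')(X) = Add(6, Mul(-3, Add(X, Mul(1, 4)))) = Add(6, Mul(-3, Add(X, 4))) = Add(6, Mul(-3, Add(4, X))) = Add(6, Add(-12, Mul(-3, X))) = Add(-6, Mul(-3, X)))
Mul(Mul(Add(Mul(0, -2), 1), Function('Q')(-7)), -73) = Mul(Mul(Add(Mul(0, -2), 1), Add(-6, Mul(-3, -7))), -73) = Mul(Mul(Add(0, 1), Add(-6, 21)), -73) = Mul(Mul(1, 15), -73) = Mul(15, -73) = -1095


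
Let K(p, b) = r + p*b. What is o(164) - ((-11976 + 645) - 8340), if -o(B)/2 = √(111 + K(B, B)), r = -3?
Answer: 19671 - 4*√6751 ≈ 19342.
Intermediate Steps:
K(p, b) = -3 + b*p (K(p, b) = -3 + p*b = -3 + b*p)
o(B) = -2*√(108 + B²) (o(B) = -2*√(111 + (-3 + B*B)) = -2*√(111 + (-3 + B²)) = -2*√(108 + B²))
o(164) - ((-11976 + 645) - 8340) = -2*√(108 + 164²) - ((-11976 + 645) - 8340) = -2*√(108 + 26896) - (-11331 - 8340) = -4*√6751 - 1*(-19671) = -4*√6751 + 19671 = 19671 - 4*√6751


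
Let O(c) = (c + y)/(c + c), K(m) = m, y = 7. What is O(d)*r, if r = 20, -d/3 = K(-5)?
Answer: 44/3 ≈ 14.667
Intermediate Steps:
d = 15 (d = -3*(-5) = 15)
O(c) = (7 + c)/(2*c) (O(c) = (c + 7)/(c + c) = (7 + c)/((2*c)) = (7 + c)*(1/(2*c)) = (7 + c)/(2*c))
O(d)*r = ((½)*(7 + 15)/15)*20 = ((½)*(1/15)*22)*20 = (11/15)*20 = 44/3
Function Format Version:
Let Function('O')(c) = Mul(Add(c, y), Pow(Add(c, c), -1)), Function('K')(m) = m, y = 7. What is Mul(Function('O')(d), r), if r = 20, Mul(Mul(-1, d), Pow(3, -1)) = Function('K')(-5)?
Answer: Rational(44, 3) ≈ 14.667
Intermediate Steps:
d = 15 (d = Mul(-3, -5) = 15)
Function('O')(c) = Mul(Rational(1, 2), Pow(c, -1), Add(7, c)) (Function('O')(c) = Mul(Add(c, 7), Pow(Add(c, c), -1)) = Mul(Add(7, c), Pow(Mul(2, c), -1)) = Mul(Add(7, c), Mul(Rational(1, 2), Pow(c, -1))) = Mul(Rational(1, 2), Pow(c, -1), Add(7, c)))
Mul(Function('O')(d), r) = Mul(Mul(Rational(1, 2), Pow(15, -1), Add(7, 15)), 20) = Mul(Mul(Rational(1, 2), Rational(1, 15), 22), 20) = Mul(Rational(11, 15), 20) = Rational(44, 3)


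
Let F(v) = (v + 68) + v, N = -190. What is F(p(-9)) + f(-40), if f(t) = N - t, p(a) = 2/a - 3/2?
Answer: -769/9 ≈ -85.444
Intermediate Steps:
p(a) = -3/2 + 2/a (p(a) = 2/a - 3*½ = 2/a - 3/2 = -3/2 + 2/a)
F(v) = 68 + 2*v (F(v) = (68 + v) + v = 68 + 2*v)
f(t) = -190 - t
F(p(-9)) + f(-40) = (68 + 2*(-3/2 + 2/(-9))) + (-190 - 1*(-40)) = (68 + 2*(-3/2 + 2*(-⅑))) + (-190 + 40) = (68 + 2*(-3/2 - 2/9)) - 150 = (68 + 2*(-31/18)) - 150 = (68 - 31/9) - 150 = 581/9 - 150 = -769/9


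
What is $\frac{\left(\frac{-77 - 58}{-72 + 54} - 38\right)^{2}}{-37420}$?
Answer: $- \frac{3721}{149680} \approx -0.02486$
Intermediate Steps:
$\frac{\left(\frac{-77 - 58}{-72 + 54} - 38\right)^{2}}{-37420} = \left(- \frac{135}{-18} - 38\right)^{2} \left(- \frac{1}{37420}\right) = \left(\left(-135\right) \left(- \frac{1}{18}\right) - 38\right)^{2} \left(- \frac{1}{37420}\right) = \left(\frac{15}{2} - 38\right)^{2} \left(- \frac{1}{37420}\right) = \left(- \frac{61}{2}\right)^{2} \left(- \frac{1}{37420}\right) = \frac{3721}{4} \left(- \frac{1}{37420}\right) = - \frac{3721}{149680}$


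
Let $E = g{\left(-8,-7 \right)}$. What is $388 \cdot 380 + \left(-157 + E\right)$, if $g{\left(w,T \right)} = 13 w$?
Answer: $147179$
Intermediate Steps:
$E = -104$ ($E = 13 \left(-8\right) = -104$)
$388 \cdot 380 + \left(-157 + E\right) = 388 \cdot 380 - 261 = 147440 - 261 = 147179$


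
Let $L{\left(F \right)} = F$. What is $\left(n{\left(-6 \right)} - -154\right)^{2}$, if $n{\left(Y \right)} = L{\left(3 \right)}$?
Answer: $24649$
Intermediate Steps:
$n{\left(Y \right)} = 3$
$\left(n{\left(-6 \right)} - -154\right)^{2} = \left(3 - -154\right)^{2} = \left(3 + 154\right)^{2} = 157^{2} = 24649$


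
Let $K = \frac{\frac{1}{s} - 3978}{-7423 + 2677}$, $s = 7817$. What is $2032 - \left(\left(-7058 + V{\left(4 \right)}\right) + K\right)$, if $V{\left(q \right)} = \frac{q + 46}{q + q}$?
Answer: $\frac{673942647185}{74198964} \approx 9082.9$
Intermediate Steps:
$V{\left(q \right)} = \frac{46 + q}{2 q}$
$K = \frac{31096025}{37099482}$ ($K = \frac{\frac{1}{7817} - 3978}{-7423 + 2677} = \frac{\frac{1}{7817} - 3978}{-4746} = \left(- \frac{31096025}{7817}\right) \left(- \frac{1}{4746}\right) = \frac{31096025}{37099482} \approx 0.83818$)
$2032 - \left(\left(-7058 + V{\left(4 \right)}\right) + K\right) = 2032 - \left(\left(-7058 + \frac{46 + 4}{2 \cdot 4}\right) + \frac{31096025}{37099482}\right) = 2032 - \left(\left(-7058 + \frac{1}{2} \cdot \frac{1}{4} \cdot 50\right) + \frac{31096025}{37099482}\right) = 2032 - \left(\left(-7058 + \frac{25}{4}\right) + \frac{31096025}{37099482}\right) = 2032 - \left(- \frac{28207}{4} + \frac{31096025}{37099482}\right) = 2032 - - \frac{523170352337}{74198964} = 2032 + \frac{523170352337}{74198964} = \frac{673942647185}{74198964}$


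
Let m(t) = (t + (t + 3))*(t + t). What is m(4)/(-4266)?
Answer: -44/2133 ≈ -0.020628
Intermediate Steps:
m(t) = 2*t*(3 + 2*t) (m(t) = (t + (3 + t))*(2*t) = (3 + 2*t)*(2*t) = 2*t*(3 + 2*t))
m(4)/(-4266) = (2*4*(3 + 2*4))/(-4266) = (2*4*(3 + 8))*(-1/4266) = (2*4*11)*(-1/4266) = 88*(-1/4266) = -44/2133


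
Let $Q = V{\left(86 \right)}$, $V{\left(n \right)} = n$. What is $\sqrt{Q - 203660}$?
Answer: $i \sqrt{203574} \approx 451.19 i$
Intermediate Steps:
$Q = 86$
$\sqrt{Q - 203660} = \sqrt{86 - 203660} = \sqrt{-203574} = i \sqrt{203574}$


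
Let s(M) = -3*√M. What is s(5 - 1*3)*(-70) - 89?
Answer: -89 + 210*√2 ≈ 207.98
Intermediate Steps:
s(5 - 1*3)*(-70) - 89 = -3*√(5 - 1*3)*(-70) - 89 = -3*√(5 - 3)*(-70) - 89 = -3*√2*(-70) - 89 = 210*√2 - 89 = -89 + 210*√2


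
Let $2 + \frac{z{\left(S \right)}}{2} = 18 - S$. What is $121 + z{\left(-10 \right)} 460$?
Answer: $24041$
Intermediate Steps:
$z{\left(S \right)} = 32 - 2 S$ ($z{\left(S \right)} = -4 + 2 \left(18 - S\right) = -4 - \left(-36 + 2 S\right) = 32 - 2 S$)
$121 + z{\left(-10 \right)} 460 = 121 + \left(32 - -20\right) 460 = 121 + \left(32 + 20\right) 460 = 121 + 52 \cdot 460 = 121 + 23920 = 24041$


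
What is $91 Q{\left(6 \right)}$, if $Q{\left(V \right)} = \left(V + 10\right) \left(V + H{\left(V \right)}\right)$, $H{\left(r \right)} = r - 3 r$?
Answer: $-8736$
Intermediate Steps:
$H{\left(r \right)} = - 2 r$
$Q{\left(V \right)} = - V \left(10 + V\right)$ ($Q{\left(V \right)} = \left(V + 10\right) \left(V - 2 V\right) = \left(10 + V\right) \left(- V\right) = - V \left(10 + V\right)$)
$91 Q{\left(6 \right)} = 91 \cdot 6 \left(-10 - 6\right) = 91 \cdot 6 \left(-16\right) = 91 \left(-96\right) = -8736$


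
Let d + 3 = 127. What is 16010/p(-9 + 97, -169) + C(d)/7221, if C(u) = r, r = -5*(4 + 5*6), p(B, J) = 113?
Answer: 115589000/815973 ≈ 141.66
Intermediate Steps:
d = 124 (d = -3 + 127 = 124)
r = -170 (r = -5*(4 + 30) = -5*34 = -170)
C(u) = -170
16010/p(-9 + 97, -169) + C(d)/7221 = 16010/113 - 170/7221 = 115589000/815973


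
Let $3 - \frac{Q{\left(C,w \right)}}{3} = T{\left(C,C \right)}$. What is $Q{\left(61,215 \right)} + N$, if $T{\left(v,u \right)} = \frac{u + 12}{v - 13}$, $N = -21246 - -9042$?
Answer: $- \frac{195193}{16} \approx -12200.0$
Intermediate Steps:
$N = -12204$ ($N = -21246 + 9042 = -12204$)
$T{\left(v,u \right)} = \frac{12 + u}{-13 + v}$
$Q{\left(C,w \right)} = 9 - \frac{3 \left(12 + C\right)}{-13 + C}$ ($Q{\left(C,w \right)} = 9 - 3 \frac{12 + C}{-13 + C} = 9 - \frac{3 \left(12 + C\right)}{-13 + C}$)
$Q{\left(61,215 \right)} + N = \frac{3 \left(-51 + 2 \cdot 61\right)}{-13 + 61} - 12204 = \frac{3 \left(-51 + 122\right)}{48} - 12204 = 3 \cdot \frac{1}{48} \cdot 71 - 12204 = \frac{71}{16} - 12204 = - \frac{195193}{16}$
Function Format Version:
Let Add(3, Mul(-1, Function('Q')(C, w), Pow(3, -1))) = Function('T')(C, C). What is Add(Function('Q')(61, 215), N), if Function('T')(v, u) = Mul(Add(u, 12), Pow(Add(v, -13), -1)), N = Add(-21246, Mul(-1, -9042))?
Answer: Rational(-195193, 16) ≈ -12200.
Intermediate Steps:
N = -12204 (N = Add(-21246, 9042) = -12204)
Function('T')(v, u) = Mul(Pow(Add(-13, v), -1), Add(12, u)) (Function('T')(v, u) = Mul(Add(12, u), Pow(Add(-13, v), -1)) = Mul(Pow(Add(-13, v), -1), Add(12, u)))
Function('Q')(C, w) = Add(9, Mul(-3, Pow(Add(-13, C), -1), Add(12, C))) (Function('Q')(C, w) = Add(9, Mul(-3, Mul(Pow(Add(-13, C), -1), Add(12, C)))) = Add(9, Mul(-3, Pow(Add(-13, C), -1), Add(12, C))))
Add(Function('Q')(61, 215), N) = Add(Mul(3, Pow(Add(-13, 61), -1), Add(-51, Mul(2, 61))), -12204) = Add(Mul(3, Pow(48, -1), Add(-51, 122)), -12204) = Add(Mul(3, Rational(1, 48), 71), -12204) = Add(Rational(71, 16), -12204) = Rational(-195193, 16)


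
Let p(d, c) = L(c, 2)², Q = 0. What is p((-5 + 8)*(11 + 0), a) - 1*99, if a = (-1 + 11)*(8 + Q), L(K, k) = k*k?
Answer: -83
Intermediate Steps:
L(K, k) = k²
a = 80 (a = (-1 + 11)*(8 + 0) = 10*8 = 80)
p(d, c) = 16 (p(d, c) = (2²)² = 4² = 16)
p((-5 + 8)*(11 + 0), a) - 1*99 = 16 - 1*99 = 16 - 99 = -83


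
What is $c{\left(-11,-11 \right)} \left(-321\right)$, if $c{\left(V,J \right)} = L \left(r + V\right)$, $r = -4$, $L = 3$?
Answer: $14445$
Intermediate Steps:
$c{\left(V,J \right)} = -12 + 3 V$ ($c{\left(V,J \right)} = 3 \left(-4 + V\right) = -12 + 3 V$)
$c{\left(-11,-11 \right)} \left(-321\right) = \left(-12 + 3 \left(-11\right)\right) \left(-321\right) = \left(-12 - 33\right) \left(-321\right) = \left(-45\right) \left(-321\right) = 14445$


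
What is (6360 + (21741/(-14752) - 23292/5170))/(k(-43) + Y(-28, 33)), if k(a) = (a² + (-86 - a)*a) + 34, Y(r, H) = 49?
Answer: 242303728923/144184351520 ≈ 1.6805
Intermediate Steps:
k(a) = 34 + a² + a*(-86 - a) (k(a) = (a² + a*(-86 - a)) + 34 = 34 + a² + a*(-86 - a))
(6360 + (21741/(-14752) - 23292/5170))/(k(-43) + Y(-28, 33)) = (6360 + (21741/(-14752) - 23292/5170))/((34 - 86*(-43)) + 49) = (6360 + (21741*(-1/14752) - 23292*1/5170))/((34 + 3698) + 49) = (6360 + (-21741/14752 - 11646/2585))/(3732 + 49) = (6360 - 228002277/38133920)/3781 = (242303728923/38133920)*(1/3781) = 242303728923/144184351520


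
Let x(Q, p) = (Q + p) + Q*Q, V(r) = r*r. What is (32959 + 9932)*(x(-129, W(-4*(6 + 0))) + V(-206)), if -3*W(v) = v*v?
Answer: 2520103596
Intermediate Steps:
V(r) = r²
W(v) = -v²/3 (W(v) = -v*v/3 = -v²/3)
x(Q, p) = Q + p + Q² (x(Q, p) = (Q + p) + Q² = Q + p + Q²)
(32959 + 9932)*(x(-129, W(-4*(6 + 0))) + V(-206)) = (32959 + 9932)*((-129 - 16*(6 + 0)²/3 + (-129)²) + (-206)²) = 42891*((-129 - (-4*6)²/3 + 16641) + 42436) = 42891*((-129 - ⅓*(-24)² + 16641) + 42436) = 42891*((-129 - ⅓*576 + 16641) + 42436) = 42891*((-129 - 192 + 16641) + 42436) = 42891*(16320 + 42436) = 42891*58756 = 2520103596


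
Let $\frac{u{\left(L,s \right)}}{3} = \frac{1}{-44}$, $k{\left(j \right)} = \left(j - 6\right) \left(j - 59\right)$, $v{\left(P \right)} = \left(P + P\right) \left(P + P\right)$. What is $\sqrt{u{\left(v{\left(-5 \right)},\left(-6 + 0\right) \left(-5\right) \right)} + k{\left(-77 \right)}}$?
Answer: $\frac{\sqrt{5463359}}{22} \approx 106.24$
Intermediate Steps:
$v{\left(P \right)} = 4 P^{2}$ ($v{\left(P \right)} = 2 P 2 P = 4 P^{2}$)
$k{\left(j \right)} = \left(-59 + j\right) \left(-6 + j\right)$ ($k{\left(j \right)} = \left(-6 + j\right) \left(-59 + j\right) = \left(-59 + j\right) \left(-6 + j\right)$)
$u{\left(L,s \right)} = - \frac{3}{44}$ ($u{\left(L,s \right)} = \frac{3}{-44} = 3 \left(- \frac{1}{44}\right) = - \frac{3}{44}$)
$\sqrt{u{\left(v{\left(-5 \right)},\left(-6 + 0\right) \left(-5\right) \right)} + k{\left(-77 \right)}} = \sqrt{- \frac{3}{44} + \left(354 + \left(-77\right)^{2} - -5005\right)} = \sqrt{- \frac{3}{44} + \left(354 + 5929 + 5005\right)} = \sqrt{- \frac{3}{44} + 11288} = \sqrt{\frac{496669}{44}} = \frac{\sqrt{5463359}}{22}$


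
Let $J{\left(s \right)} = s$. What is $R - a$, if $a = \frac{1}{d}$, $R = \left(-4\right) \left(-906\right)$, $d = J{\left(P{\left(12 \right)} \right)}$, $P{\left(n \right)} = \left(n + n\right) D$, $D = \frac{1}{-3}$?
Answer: $\frac{28993}{8} \approx 3624.1$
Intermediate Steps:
$D = - \frac{1}{3} \approx -0.33333$
$P{\left(n \right)} = - \frac{2 n}{3}$ ($P{\left(n \right)} = \left(n + n\right) \left(- \frac{1}{3}\right) = 2 n \left(- \frac{1}{3}\right) = - \frac{2 n}{3}$)
$d = -8$ ($d = \left(- \frac{2}{3}\right) 12 = -8$)
$R = 3624$
$a = - \frac{1}{8}$ ($a = \frac{1}{-8} = - \frac{1}{8} \approx -0.125$)
$R - a = 3624 - - \frac{1}{8} = 3624 + \frac{1}{8} = \frac{28993}{8}$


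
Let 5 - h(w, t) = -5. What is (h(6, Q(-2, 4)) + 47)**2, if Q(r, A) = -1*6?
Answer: 3249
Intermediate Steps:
Q(r, A) = -6
h(w, t) = 10 (h(w, t) = 5 - 1*(-5) = 5 + 5 = 10)
(h(6, Q(-2, 4)) + 47)**2 = (10 + 47)**2 = 57**2 = 3249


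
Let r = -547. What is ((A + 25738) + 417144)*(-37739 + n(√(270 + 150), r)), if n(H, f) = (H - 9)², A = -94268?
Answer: -12981688132 - 12550104*√105 ≈ -1.3110e+10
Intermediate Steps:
n(H, f) = (-9 + H)²
((A + 25738) + 417144)*(-37739 + n(√(270 + 150), r)) = ((-94268 + 25738) + 417144)*(-37739 + (-9 + √(270 + 150))²) = (-68530 + 417144)*(-37739 + (-9 + √420)²) = 348614*(-37739 + (-9 + 2*√105)²) = -13156343746 + 348614*(-9 + 2*√105)²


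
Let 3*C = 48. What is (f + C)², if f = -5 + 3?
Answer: 196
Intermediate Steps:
C = 16 (C = (⅓)*48 = 16)
f = -2
(f + C)² = (-2 + 16)² = 14² = 196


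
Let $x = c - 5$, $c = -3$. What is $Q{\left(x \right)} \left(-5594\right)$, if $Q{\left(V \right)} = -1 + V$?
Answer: $50346$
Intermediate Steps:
$x = -8$ ($x = -3 - 5 = -8$)
$Q{\left(x \right)} \left(-5594\right) = \left(-1 - 8\right) \left(-5594\right) = \left(-9\right) \left(-5594\right) = 50346$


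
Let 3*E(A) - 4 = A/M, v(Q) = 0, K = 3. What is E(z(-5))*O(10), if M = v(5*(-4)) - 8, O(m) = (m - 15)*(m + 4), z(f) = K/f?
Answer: -1141/12 ≈ -95.083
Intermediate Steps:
z(f) = 3/f
O(m) = (-15 + m)*(4 + m)
M = -8 (M = 0 - 8 = -8)
E(A) = 4/3 - A/24 (E(A) = 4/3 + (A/(-8))/3 = 4/3 + (A*(-1/8))/3 = 4/3 + (-A/8)/3 = 4/3 - A/24)
E(z(-5))*O(10) = (4/3 - 1/(8*(-5)))*(-60 + 10**2 - 11*10) = (4/3 - (-1)/(8*5))*(-60 + 100 - 110) = (4/3 - 1/24*(-3/5))*(-70) = (4/3 + 1/40)*(-70) = (163/120)*(-70) = -1141/12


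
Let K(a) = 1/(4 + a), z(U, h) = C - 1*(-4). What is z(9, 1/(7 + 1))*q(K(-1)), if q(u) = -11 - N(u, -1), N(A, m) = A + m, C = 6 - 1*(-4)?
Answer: -434/3 ≈ -144.67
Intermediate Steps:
C = 10 (C = 6 + 4 = 10)
z(U, h) = 14 (z(U, h) = 10 - 1*(-4) = 10 + 4 = 14)
q(u) = -10 - u (q(u) = -11 - (u - 1) = -11 - (-1 + u) = -11 + (1 - u) = -10 - u)
z(9, 1/(7 + 1))*q(K(-1)) = 14*(-10 - 1/(4 - 1)) = 14*(-10 - 1/3) = 14*(-10 - 1*⅓) = 14*(-10 - ⅓) = 14*(-31/3) = -434/3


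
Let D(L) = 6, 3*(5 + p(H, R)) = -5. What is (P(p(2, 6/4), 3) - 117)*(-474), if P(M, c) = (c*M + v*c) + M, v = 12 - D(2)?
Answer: 59566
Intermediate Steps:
p(H, R) = -20/3 (p(H, R) = -5 + (⅓)*(-5) = -5 - 5/3 = -20/3)
v = 6 (v = 12 - 1*6 = 12 - 6 = 6)
P(M, c) = M + 6*c + M*c (P(M, c) = (c*M + 6*c) + M = (M*c + 6*c) + M = (6*c + M*c) + M = M + 6*c + M*c)
(P(p(2, 6/4), 3) - 117)*(-474) = ((-20/3 + 6*3 - 20/3*3) - 117)*(-474) = ((-20/3 + 18 - 20) - 117)*(-474) = (-26/3 - 117)*(-474) = -377/3*(-474) = 59566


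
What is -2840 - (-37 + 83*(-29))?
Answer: -396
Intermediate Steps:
-2840 - (-37 + 83*(-29)) = -2840 - (-37 - 2407) = -2840 - 1*(-2444) = -2840 + 2444 = -396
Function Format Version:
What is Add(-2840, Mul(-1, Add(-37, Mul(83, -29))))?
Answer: -396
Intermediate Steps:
Add(-2840, Mul(-1, Add(-37, Mul(83, -29)))) = Add(-2840, Mul(-1, Add(-37, -2407))) = Add(-2840, Mul(-1, -2444)) = Add(-2840, 2444) = -396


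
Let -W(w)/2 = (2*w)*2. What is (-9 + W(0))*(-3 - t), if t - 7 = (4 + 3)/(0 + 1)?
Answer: 153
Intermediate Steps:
W(w) = -8*w (W(w) = -2*2*w*2 = -8*w)
t = 14 (t = 7 + (4 + 3)/(0 + 1) = 7 + 7/1 = 7 + 7*1 = 7 + 7 = 14)
(-9 + W(0))*(-3 - t) = (-9 - 8*0)*(-3 - 1*14) = (-9 + 0)*(-3 - 14) = -9*(-17) = 153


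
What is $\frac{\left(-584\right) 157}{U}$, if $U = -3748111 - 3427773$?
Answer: $\frac{22922}{1793971} \approx 0.012777$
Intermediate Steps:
$U = -7175884$ ($U = -3748111 - 3427773 = -7175884$)
$\frac{\left(-584\right) 157}{U} = \frac{\left(-584\right) 157}{-7175884} = \left(-91688\right) \left(- \frac{1}{7175884}\right) = \frac{22922}{1793971}$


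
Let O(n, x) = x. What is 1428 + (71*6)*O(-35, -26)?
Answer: -9648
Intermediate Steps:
1428 + (71*6)*O(-35, -26) = 1428 + (71*6)*(-26) = 1428 + 426*(-26) = 1428 - 11076 = -9648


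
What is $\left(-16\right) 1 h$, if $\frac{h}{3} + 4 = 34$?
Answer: $-1440$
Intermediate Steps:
$h = 90$ ($h = -12 + 3 \cdot 34 = -12 + 102 = 90$)
$\left(-16\right) 1 h = \left(-16\right) 1 \cdot 90 = \left(-16\right) 90 = -1440$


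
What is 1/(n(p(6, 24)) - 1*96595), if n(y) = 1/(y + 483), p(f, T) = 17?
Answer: -500/48297499 ≈ -1.0353e-5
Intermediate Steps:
n(y) = 1/(483 + y)
1/(n(p(6, 24)) - 1*96595) = 1/(1/(483 + 17) - 1*96595) = 1/(1/500 - 96595) = 1/(-48297499/500) = -500/48297499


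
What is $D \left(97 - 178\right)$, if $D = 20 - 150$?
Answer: $10530$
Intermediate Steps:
$D = -130$
$D \left(97 - 178\right) = - 130 \left(97 - 178\right) = \left(-130\right) \left(-81\right) = 10530$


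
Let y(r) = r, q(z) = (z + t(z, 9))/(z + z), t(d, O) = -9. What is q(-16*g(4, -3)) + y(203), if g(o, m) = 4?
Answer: 26057/128 ≈ 203.57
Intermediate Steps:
q(z) = (-9 + z)/(2*z) (q(z) = (z - 9)/(z + z) = (-9 + z)/((2*z)) = (-9 + z)*(1/(2*z)) = (-9 + z)/(2*z))
q(-16*g(4, -3)) + y(203) = (-9 - 16*4)/(2*((-16*4))) + 203 = (1/2)*(-9 - 64)/(-64) + 203 = (1/2)*(-1/64)*(-73) + 203 = 73/128 + 203 = 26057/128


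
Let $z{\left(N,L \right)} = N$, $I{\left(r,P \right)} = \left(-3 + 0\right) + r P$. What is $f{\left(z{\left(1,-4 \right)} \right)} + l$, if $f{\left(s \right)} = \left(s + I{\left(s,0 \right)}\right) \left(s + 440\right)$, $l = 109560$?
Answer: $108678$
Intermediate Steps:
$I{\left(r,P \right)} = -3 + P r$
$f{\left(s \right)} = \left(-3 + s\right) \left(440 + s\right)$ ($f{\left(s \right)} = \left(s - \left(3 + 0 s\right)\right) \left(s + 440\right) = \left(s + \left(-3 + 0\right)\right) \left(440 + s\right) = \left(s - 3\right) \left(440 + s\right) = \left(-3 + s\right) \left(440 + s\right)$)
$f{\left(z{\left(1,-4 \right)} \right)} + l = \left(-1320 + 1^{2} + 437 \cdot 1\right) + 109560 = \left(-1320 + 1 + 437\right) + 109560 = -882 + 109560 = 108678$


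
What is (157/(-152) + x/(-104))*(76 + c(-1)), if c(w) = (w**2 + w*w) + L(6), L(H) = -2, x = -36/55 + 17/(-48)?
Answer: -5337643/68640 ≈ -77.763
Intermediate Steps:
x = -2663/2640 (x = -36*1/55 + 17*(-1/48) = -36/55 - 17/48 = -2663/2640 ≈ -1.0087)
c(w) = -2 + 2*w**2 (c(w) = (w**2 + w*w) - 2 = (w**2 + w**2) - 2 = 2*w**2 - 2 = -2 + 2*w**2)
(157/(-152) + x/(-104))*(76 + c(-1)) = (157/(-152) - 2663/2640/(-104))*(76 + (-2 + 2*(-1)**2)) = (157*(-1/152) - 2663/2640*(-1/104))*(76 + (-2 + 2*1)) = (-157/152 + 2663/274560)*(76 + (-2 + 2)) = -5337643*(76 + 0)/5216640 = -5337643/5216640*76 = -5337643/68640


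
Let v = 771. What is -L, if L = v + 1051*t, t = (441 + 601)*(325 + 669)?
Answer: -1088571919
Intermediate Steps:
t = 1035748 (t = 1042*994 = 1035748)
L = 1088571919 (L = 771 + 1051*1035748 = 771 + 1088571148 = 1088571919)
-L = -1*1088571919 = -1088571919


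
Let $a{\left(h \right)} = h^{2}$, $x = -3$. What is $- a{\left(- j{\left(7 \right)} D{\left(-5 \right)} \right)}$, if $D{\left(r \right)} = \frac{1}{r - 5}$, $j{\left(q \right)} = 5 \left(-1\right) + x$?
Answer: $- \frac{16}{25} \approx -0.64$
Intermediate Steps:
$j{\left(q \right)} = -8$ ($j{\left(q \right)} = 5 \left(-1\right) - 3 = -5 - 3 = -8$)
$D{\left(r \right)} = \frac{1}{-5 + r}$
$- a{\left(- j{\left(7 \right)} D{\left(-5 \right)} \right)} = - \left(\frac{\left(-1\right) \left(-8\right)}{-5 - 5}\right)^{2} = - \left(\frac{8}{-10}\right)^{2} = - \left(8 \left(- \frac{1}{10}\right)\right)^{2} = - \left(- \frac{4}{5}\right)^{2} = \left(-1\right) \frac{16}{25} = - \frac{16}{25}$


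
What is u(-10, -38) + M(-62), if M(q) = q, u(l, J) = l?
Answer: -72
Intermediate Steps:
u(-10, -38) + M(-62) = -10 - 62 = -72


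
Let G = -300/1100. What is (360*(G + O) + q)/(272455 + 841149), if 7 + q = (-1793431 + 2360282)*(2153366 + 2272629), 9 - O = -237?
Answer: 13798838791099/6124822 ≈ 2.2529e+6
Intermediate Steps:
O = 246 (O = 9 - 1*(-237) = 9 + 237 = 246)
G = -3/11 (G = -300*1/1100 = -3/11 ≈ -0.27273)
q = 2508879691738 (q = -7 + (-1793431 + 2360282)*(2153366 + 2272629) = -7 + 566851*4425995 = -7 + 2508879691745 = 2508879691738)
(360*(G + O) + q)/(272455 + 841149) = (360*(-3/11 + 246) + 2508879691738)/(272455 + 841149) = (360*(2703/11) + 2508879691738)/1113604 = (973080/11 + 2508879691738)*(1/1113604) = (27597677582198/11)*(1/1113604) = 13798838791099/6124822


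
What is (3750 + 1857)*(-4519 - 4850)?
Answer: -52531983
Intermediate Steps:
(3750 + 1857)*(-4519 - 4850) = 5607*(-9369) = -52531983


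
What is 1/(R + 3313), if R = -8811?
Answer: -1/5498 ≈ -0.00018188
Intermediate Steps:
1/(R + 3313) = 1/(-8811 + 3313) = 1/(-5498) = -1/5498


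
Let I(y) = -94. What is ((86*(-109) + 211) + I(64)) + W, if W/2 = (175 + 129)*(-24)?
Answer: -23849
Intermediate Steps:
W = -14592 (W = 2*((175 + 129)*(-24)) = 2*(304*(-24)) = 2*(-7296) = -14592)
((86*(-109) + 211) + I(64)) + W = ((86*(-109) + 211) - 94) - 14592 = ((-9374 + 211) - 94) - 14592 = (-9163 - 94) - 14592 = -9257 - 14592 = -23849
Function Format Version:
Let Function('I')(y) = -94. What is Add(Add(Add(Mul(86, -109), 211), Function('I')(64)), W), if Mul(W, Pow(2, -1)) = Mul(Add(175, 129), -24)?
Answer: -23849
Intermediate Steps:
W = -14592 (W = Mul(2, Mul(Add(175, 129), -24)) = Mul(2, Mul(304, -24)) = Mul(2, -7296) = -14592)
Add(Add(Add(Mul(86, -109), 211), Function('I')(64)), W) = Add(Add(Add(Mul(86, -109), 211), -94), -14592) = Add(Add(Add(-9374, 211), -94), -14592) = Add(Add(-9163, -94), -14592) = Add(-9257, -14592) = -23849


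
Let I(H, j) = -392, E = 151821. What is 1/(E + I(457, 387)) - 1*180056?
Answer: -27265700023/151429 ≈ -1.8006e+5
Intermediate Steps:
1/(E + I(457, 387)) - 1*180056 = 1/(151821 - 392) - 1*180056 = 1/151429 - 180056 = -27265700023/151429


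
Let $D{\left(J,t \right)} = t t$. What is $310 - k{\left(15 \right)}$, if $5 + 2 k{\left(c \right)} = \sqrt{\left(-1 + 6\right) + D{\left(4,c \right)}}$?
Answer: $\frac{625}{2} - \frac{\sqrt{230}}{2} \approx 304.92$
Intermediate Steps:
$D{\left(J,t \right)} = t^{2}$
$k{\left(c \right)} = - \frac{5}{2} + \frac{\sqrt{5 + c^{2}}}{2}$ ($k{\left(c \right)} = - \frac{5}{2} + \frac{\sqrt{\left(-1 + 6\right) + c^{2}}}{2} = - \frac{5}{2} + \frac{\sqrt{5 + c^{2}}}{2}$)
$310 - k{\left(15 \right)} = 310 - \left(- \frac{5}{2} + \frac{\sqrt{5 + 15^{2}}}{2}\right) = 310 - \left(- \frac{5}{2} + \frac{\sqrt{5 + 225}}{2}\right) = 310 - \left(- \frac{5}{2} + \frac{\sqrt{230}}{2}\right) = 310 + \left(\frac{5}{2} - \frac{\sqrt{230}}{2}\right) = \frac{625}{2} - \frac{\sqrt{230}}{2}$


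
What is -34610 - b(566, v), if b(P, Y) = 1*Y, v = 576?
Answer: -35186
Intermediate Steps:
b(P, Y) = Y
-34610 - b(566, v) = -34610 - 1*576 = -34610 - 576 = -35186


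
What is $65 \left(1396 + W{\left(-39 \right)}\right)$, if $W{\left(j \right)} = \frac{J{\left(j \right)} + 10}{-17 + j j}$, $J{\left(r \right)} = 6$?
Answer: $\frac{8529625}{94} \approx 90741.0$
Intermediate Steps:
$W{\left(j \right)} = \frac{16}{-17 + j^{2}}$ ($W{\left(j \right)} = \frac{6 + 10}{-17 + j j} = \frac{16}{-17 + j^{2}}$)
$65 \left(1396 + W{\left(-39 \right)}\right) = 65 \left(1396 + \frac{16}{-17 + \left(-39\right)^{2}}\right) = 65 \left(1396 + \frac{16}{-17 + 1521}\right) = 65 \left(1396 + \frac{16}{1504}\right) = 65 \left(1396 + 16 \cdot \frac{1}{1504}\right) = 65 \left(1396 + \frac{1}{94}\right) = 65 \cdot \frac{131225}{94} = \frac{8529625}{94}$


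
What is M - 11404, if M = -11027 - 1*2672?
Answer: -25103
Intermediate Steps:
M = -13699 (M = -11027 - 2672 = -13699)
M - 11404 = -13699 - 11404 = -25103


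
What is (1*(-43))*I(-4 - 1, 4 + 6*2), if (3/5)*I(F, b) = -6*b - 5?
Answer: 21715/3 ≈ 7238.3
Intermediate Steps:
I(F, b) = -25/3 - 10*b (I(F, b) = 5*(-6*b - 5)/3 = 5*(-5 - 6*b)/3 = -25/3 - 10*b)
(1*(-43))*I(-4 - 1, 4 + 6*2) = (1*(-43))*(-25/3 - 10*(4 + 6*2)) = -43*(-25/3 - 10*(4 + 12)) = -43*(-25/3 - 10*16) = -43*(-25/3 - 160) = -43*(-505/3) = 21715/3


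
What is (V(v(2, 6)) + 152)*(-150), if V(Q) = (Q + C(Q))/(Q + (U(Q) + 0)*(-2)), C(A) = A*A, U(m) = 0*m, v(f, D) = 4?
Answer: -23550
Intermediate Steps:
U(m) = 0
C(A) = A²
V(Q) = (Q + Q²)/Q (V(Q) = (Q + Q²)/(Q + (0 + 0)*(-2)) = (Q + Q²)/(Q + 0*(-2)) = (Q + Q²)/(Q + 0) = (Q + Q²)/Q)
(V(v(2, 6)) + 152)*(-150) = ((1 + 4) + 152)*(-150) = (5 + 152)*(-150) = 157*(-150) = -23550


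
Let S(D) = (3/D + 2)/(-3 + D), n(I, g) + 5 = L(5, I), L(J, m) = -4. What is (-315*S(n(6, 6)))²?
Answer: 30625/16 ≈ 1914.1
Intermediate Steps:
n(I, g) = -9 (n(I, g) = -5 - 4 = -9)
S(D) = (2 + 3/D)/(-3 + D)
(-315*S(n(6, 6)))² = (-315*(3 + 2*(-9))/((-9)*(-3 - 9)))² = (-(-35)*(3 - 18)/(-12))² = (-(-35)*(-1)*(-15)/12)² = (-315*(-5/36))² = (175/4)² = 30625/16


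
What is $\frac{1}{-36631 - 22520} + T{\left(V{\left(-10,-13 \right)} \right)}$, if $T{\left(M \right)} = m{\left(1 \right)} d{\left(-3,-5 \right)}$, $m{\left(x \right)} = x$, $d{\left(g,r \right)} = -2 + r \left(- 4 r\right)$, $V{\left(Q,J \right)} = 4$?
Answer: $- \frac{6033403}{59151} \approx -102.0$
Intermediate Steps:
$d{\left(g,r \right)} = -2 - 4 r^{2}$
$T{\left(M \right)} = -102$ ($T{\left(M \right)} = 1 \left(-2 - 4 \left(-5\right)^{2}\right) = 1 \left(-2 - 100\right) = 1 \left(-102\right) = -102$)
$\frac{1}{-36631 - 22520} + T{\left(V{\left(-10,-13 \right)} \right)} = \frac{1}{-36631 - 22520} - 102 = \frac{1}{-59151} - 102 = - \frac{1}{59151} - 102 = - \frac{6033403}{59151}$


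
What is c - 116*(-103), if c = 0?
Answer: 11948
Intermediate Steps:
c - 116*(-103) = 0 - 116*(-103) = 0 + 11948 = 11948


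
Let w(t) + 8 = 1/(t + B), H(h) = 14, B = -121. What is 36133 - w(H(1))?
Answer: 3867088/107 ≈ 36141.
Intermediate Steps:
w(t) = -8 + 1/(-121 + t) (w(t) = -8 + 1/(t - 121) = -8 + 1/(-121 + t))
36133 - w(H(1)) = 36133 - (969 - 8*14)/(-121 + 14) = 36133 - (969 - 112)/(-107) = 36133 - (-1)*857/107 = 36133 - 1*(-857/107) = 36133 + 857/107 = 3867088/107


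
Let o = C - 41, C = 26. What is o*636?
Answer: -9540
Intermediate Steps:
o = -15 (o = 26 - 41 = -15)
o*636 = -15*636 = -9540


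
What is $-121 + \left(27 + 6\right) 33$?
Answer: $968$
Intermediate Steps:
$-121 + \left(27 + 6\right) 33 = -121 + 33 \cdot 33 = -121 + 1089 = 968$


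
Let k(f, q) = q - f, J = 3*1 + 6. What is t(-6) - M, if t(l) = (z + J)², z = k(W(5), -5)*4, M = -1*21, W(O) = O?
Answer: 982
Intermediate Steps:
J = 9 (J = 3 + 6 = 9)
M = -21
z = -40 (z = (-5 - 1*5)*4 = (-5 - 5)*4 = -10*4 = -40)
t(l) = 961 (t(l) = (-40 + 9)² = (-31)² = 961)
t(-6) - M = 961 - 1*(-21) = 961 + 21 = 982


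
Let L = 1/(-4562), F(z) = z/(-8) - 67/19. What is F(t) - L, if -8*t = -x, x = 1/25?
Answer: -244551339/69342400 ≈ -3.5267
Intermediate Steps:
x = 1/25 ≈ 0.040000
t = 1/200 (t = -(-1)/(8*25) = -⅛*(-1/25) = 1/200 ≈ 0.0050000)
F(z) = -67/19 - z/8 (F(z) = z*(-⅛) - 67*1/19 = -z/8 - 67/19 = -67/19 - z/8)
L = -1/4562 ≈ -0.00021920
F(t) - L = (-67/19 - ⅛*1/200) - 1*(-1/4562) = (-67/19 - 1/1600) + 1/4562 = -107219/30400 + 1/4562 = -244551339/69342400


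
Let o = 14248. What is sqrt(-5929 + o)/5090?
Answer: sqrt(8319)/5090 ≈ 0.017919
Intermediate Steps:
sqrt(-5929 + o)/5090 = sqrt(-5929 + 14248)/5090 = sqrt(8319)*(1/5090) = sqrt(8319)/5090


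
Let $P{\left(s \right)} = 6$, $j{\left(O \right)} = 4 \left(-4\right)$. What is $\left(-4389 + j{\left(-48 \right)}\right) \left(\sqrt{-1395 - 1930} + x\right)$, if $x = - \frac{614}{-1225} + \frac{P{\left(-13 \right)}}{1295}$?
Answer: $- \frac{20199568}{9065} - 22025 i \sqrt{133} \approx -2228.3 - 2.54 \cdot 10^{5} i$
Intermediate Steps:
$j{\left(O \right)} = -16$
$x = \frac{22928}{45325}$ ($x = - \frac{614}{-1225} + \frac{6}{1295} = \left(-614\right) \left(- \frac{1}{1225}\right) + 6 \cdot \frac{1}{1295} = \frac{614}{1225} + \frac{6}{1295} = \frac{22928}{45325} \approx 0.50586$)
$\left(-4389 + j{\left(-48 \right)}\right) \left(\sqrt{-1395 - 1930} + x\right) = \left(-4389 - 16\right) \left(\sqrt{-1395 - 1930} + \frac{22928}{45325}\right) = - 4405 \left(\sqrt{-3325} + \frac{22928}{45325}\right) = - 4405 \left(5 i \sqrt{133} + \frac{22928}{45325}\right) = - 4405 \left(\frac{22928}{45325} + 5 i \sqrt{133}\right) = - \frac{20199568}{9065} - 22025 i \sqrt{133}$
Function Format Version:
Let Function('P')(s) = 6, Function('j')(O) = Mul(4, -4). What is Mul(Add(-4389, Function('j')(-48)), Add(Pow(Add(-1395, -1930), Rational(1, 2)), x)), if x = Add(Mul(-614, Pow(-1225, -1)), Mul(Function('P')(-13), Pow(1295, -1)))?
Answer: Add(Rational(-20199568, 9065), Mul(-22025, I, Pow(133, Rational(1, 2)))) ≈ Add(-2228.3, Mul(-2.5400e+5, I))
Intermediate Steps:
Function('j')(O) = -16
x = Rational(22928, 45325) (x = Add(Mul(-614, Pow(-1225, -1)), Mul(6, Pow(1295, -1))) = Add(Mul(-614, Rational(-1, 1225)), Mul(6, Rational(1, 1295))) = Add(Rational(614, 1225), Rational(6, 1295)) = Rational(22928, 45325) ≈ 0.50586)
Mul(Add(-4389, Function('j')(-48)), Add(Pow(Add(-1395, -1930), Rational(1, 2)), x)) = Mul(Add(-4389, -16), Add(Pow(Add(-1395, -1930), Rational(1, 2)), Rational(22928, 45325))) = Mul(-4405, Add(Pow(-3325, Rational(1, 2)), Rational(22928, 45325))) = Mul(-4405, Add(Mul(5, I, Pow(133, Rational(1, 2))), Rational(22928, 45325))) = Mul(-4405, Add(Rational(22928, 45325), Mul(5, I, Pow(133, Rational(1, 2))))) = Add(Rational(-20199568, 9065), Mul(-22025, I, Pow(133, Rational(1, 2))))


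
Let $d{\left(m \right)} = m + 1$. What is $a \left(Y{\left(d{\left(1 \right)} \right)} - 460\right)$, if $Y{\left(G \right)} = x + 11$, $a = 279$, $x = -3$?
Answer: $-126108$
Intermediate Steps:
$d{\left(m \right)} = 1 + m$
$Y{\left(G \right)} = 8$ ($Y{\left(G \right)} = -3 + 11 = 8$)
$a \left(Y{\left(d{\left(1 \right)} \right)} - 460\right) = 279 \left(8 - 460\right) = 279 \left(-452\right) = -126108$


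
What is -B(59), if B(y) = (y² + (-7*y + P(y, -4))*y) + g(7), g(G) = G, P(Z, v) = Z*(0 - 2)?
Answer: 27841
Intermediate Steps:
P(Z, v) = -2*Z (P(Z, v) = Z*(-2) = -2*Z)
B(y) = 7 - 8*y² (B(y) = (y² + (-7*y - 2*y)*y) + 7 = (y² + (-9*y)*y) + 7 = (y² - 9*y²) + 7 = -8*y² + 7 = 7 - 8*y²)
-B(59) = -(7 - 8*59²) = -(7 - 8*3481) = -(7 - 27848) = -1*(-27841) = 27841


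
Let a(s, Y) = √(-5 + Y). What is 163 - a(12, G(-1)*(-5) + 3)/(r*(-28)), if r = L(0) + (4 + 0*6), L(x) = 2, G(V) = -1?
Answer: 163 + √3/168 ≈ 163.01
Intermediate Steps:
r = 6 (r = 2 + (4 + 0*6) = 2 + (4 + 0) = 2 + 4 = 6)
163 - a(12, G(-1)*(-5) + 3)/(r*(-28)) = 163 - √(-5 + (-1*(-5) + 3))/(6*(-28)) = 163 - √(-5 + (5 + 3))/(-168) = 163 - √(-5 + 8)*(-1)/168 = 163 - √3*(-1)/168 = 163 - (-1)*√3/168 = 163 + √3/168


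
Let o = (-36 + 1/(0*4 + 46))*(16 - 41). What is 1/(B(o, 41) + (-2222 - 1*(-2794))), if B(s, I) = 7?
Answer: 1/579 ≈ 0.0017271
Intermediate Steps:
o = 41375/46 (o = (-36 + 1/(0 + 46))*(-25) = (-36 + 1/46)*(-25) = -1655/46*(-25) = 41375/46 ≈ 899.46)
1/(B(o, 41) + (-2222 - 1*(-2794))) = 1/(7 + (-2222 - 1*(-2794))) = 1/(7 + (-2222 + 2794)) = 1/(7 + 572) = 1/579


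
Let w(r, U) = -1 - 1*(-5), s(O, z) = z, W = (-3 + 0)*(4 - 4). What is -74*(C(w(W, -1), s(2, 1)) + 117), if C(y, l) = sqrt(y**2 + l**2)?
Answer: -8658 - 74*sqrt(17) ≈ -8963.1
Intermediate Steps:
W = 0 (W = -3*0 = 0)
w(r, U) = 4 (w(r, U) = -1 + 5 = 4)
C(y, l) = sqrt(l**2 + y**2)
-74*(C(w(W, -1), s(2, 1)) + 117) = -74*(sqrt(1**2 + 4**2) + 117) = -74*(sqrt(1 + 16) + 117) = -74*(sqrt(17) + 117) = -74*(117 + sqrt(17)) = -8658 - 74*sqrt(17)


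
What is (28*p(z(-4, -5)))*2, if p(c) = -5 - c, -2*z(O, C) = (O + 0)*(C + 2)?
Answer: 56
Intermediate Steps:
z(O, C) = -O*(2 + C)/2 (z(O, C) = -(O + 0)*(C + 2)/2 = -O*(2 + C)/2)
(28*p(z(-4, -5)))*2 = (28*(-5 - (-1)*(-4)*(2 - 5)/2))*2 = (28*(-5 - (-1)*(-4)*(-3)/2))*2 = (28*(-5 - 1*(-6)))*2 = (28*(-5 + 6))*2 = (28*1)*2 = 28*2 = 56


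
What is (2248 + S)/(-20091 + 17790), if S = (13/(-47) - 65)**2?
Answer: -14378456/5082909 ≈ -2.8288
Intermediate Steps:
S = 9412624/2209 (S = (13*(-1/47) - 65)**2 = (-13/47 - 65)**2 = (-3068/47)**2 = 9412624/2209 ≈ 4261.0)
(2248 + S)/(-20091 + 17790) = (2248 + 9412624/2209)/(-20091 + 17790) = (14378456/2209)/(-2301) = (14378456/2209)*(-1/2301) = -14378456/5082909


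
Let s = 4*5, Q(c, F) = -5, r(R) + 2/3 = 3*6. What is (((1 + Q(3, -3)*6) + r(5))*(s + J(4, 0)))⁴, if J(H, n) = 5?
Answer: 586181640625/81 ≈ 7.2368e+9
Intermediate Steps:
r(R) = 52/3 (r(R) = -⅔ + 3*6 = -⅔ + 18 = 52/3)
s = 20
(((1 + Q(3, -3)*6) + r(5))*(s + J(4, 0)))⁴ = (((1 - 5*6) + 52/3)*(20 + 5))⁴ = (((1 - 30) + 52/3)*25)⁴ = ((-29 + 52/3)*25)⁴ = (-35/3*25)⁴ = (-875/3)⁴ = 586181640625/81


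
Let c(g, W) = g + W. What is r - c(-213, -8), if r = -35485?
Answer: -35264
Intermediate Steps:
c(g, W) = W + g
r - c(-213, -8) = -35485 - (-8 - 213) = -35485 - 1*(-221) = -35485 + 221 = -35264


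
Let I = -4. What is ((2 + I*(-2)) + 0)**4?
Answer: 10000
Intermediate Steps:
((2 + I*(-2)) + 0)**4 = ((2 - 4*(-2)) + 0)**4 = ((2 + 8) + 0)**4 = (10 + 0)**4 = 10**4 = 10000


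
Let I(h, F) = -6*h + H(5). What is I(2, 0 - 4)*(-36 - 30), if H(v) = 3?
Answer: 594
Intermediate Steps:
I(h, F) = 3 - 6*h (I(h, F) = -6*h + 3 = 3 - 6*h)
I(2, 0 - 4)*(-36 - 30) = (3 - 6*2)*(-36 - 30) = (3 - 12)*(-66) = -9*(-66) = 594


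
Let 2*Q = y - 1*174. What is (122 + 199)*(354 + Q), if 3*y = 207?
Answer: 193563/2 ≈ 96782.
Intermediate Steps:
y = 69 (y = (1/3)*207 = 69)
Q = -105/2 (Q = (69 - 1*174)/2 = (69 - 174)/2 = (1/2)*(-105) = -105/2 ≈ -52.500)
(122 + 199)*(354 + Q) = (122 + 199)*(354 - 105/2) = 321*(603/2) = 193563/2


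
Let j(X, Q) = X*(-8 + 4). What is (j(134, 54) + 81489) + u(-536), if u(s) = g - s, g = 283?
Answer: 81772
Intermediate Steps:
j(X, Q) = -4*X (j(X, Q) = X*(-4) = -4*X)
u(s) = 283 - s
(j(134, 54) + 81489) + u(-536) = (-4*134 + 81489) + (283 - 1*(-536)) = (-536 + 81489) + (283 + 536) = 80953 + 819 = 81772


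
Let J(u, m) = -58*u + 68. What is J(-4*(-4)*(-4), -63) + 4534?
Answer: 8314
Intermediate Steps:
J(u, m) = 68 - 58*u
J(-4*(-4)*(-4), -63) + 4534 = (68 - 58*(-4*(-4))*(-4)) + 4534 = (68 - 928*(-4)) + 4534 = (68 - 58*(-64)) + 4534 = (68 + 3712) + 4534 = 3780 + 4534 = 8314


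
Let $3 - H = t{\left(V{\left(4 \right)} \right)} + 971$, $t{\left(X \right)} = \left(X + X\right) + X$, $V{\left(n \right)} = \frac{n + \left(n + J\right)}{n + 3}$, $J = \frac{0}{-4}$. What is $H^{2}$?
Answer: $\frac{46240000}{49} \approx 9.4367 \cdot 10^{5}$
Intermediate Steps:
$J = 0$ ($J = 0 \left(- \frac{1}{4}\right) = 0$)
$V{\left(n \right)} = \frac{2 n}{3 + n}$ ($V{\left(n \right)} = \frac{n + \left(n + 0\right)}{n + 3} = \frac{n + n}{3 + n} = \frac{2 n}{3 + n}$)
$t{\left(X \right)} = 3 X$ ($t{\left(X \right)} = 2 X + X = 3 X$)
$H = - \frac{6800}{7}$ ($H = 3 - \left(3 \cdot 2 \cdot 4 \frac{1}{3 + 4} + 971\right) = 3 - \left(3 \cdot 2 \cdot 4 \cdot \frac{1}{7} + 971\right) = 3 - \left(3 \cdot \frac{8}{7} + 971\right) = 3 - \left(\frac{24}{7} + 971\right) = 3 - \frac{6821}{7} = - \frac{6800}{7} \approx -971.43$)
$H^{2} = \left(- \frac{6800}{7}\right)^{2} = \frac{46240000}{49}$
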